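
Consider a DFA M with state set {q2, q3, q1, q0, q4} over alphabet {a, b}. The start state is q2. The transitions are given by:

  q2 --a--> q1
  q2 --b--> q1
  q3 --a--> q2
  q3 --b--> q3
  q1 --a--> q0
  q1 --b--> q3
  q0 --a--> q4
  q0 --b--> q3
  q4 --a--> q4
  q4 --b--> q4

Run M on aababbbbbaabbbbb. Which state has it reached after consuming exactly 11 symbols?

q2 → q1 → q0 → q3 → q2 → q1 → q3 → q3 → q3 → q3 → q2 → q1
After 11 symbols: q1.

q1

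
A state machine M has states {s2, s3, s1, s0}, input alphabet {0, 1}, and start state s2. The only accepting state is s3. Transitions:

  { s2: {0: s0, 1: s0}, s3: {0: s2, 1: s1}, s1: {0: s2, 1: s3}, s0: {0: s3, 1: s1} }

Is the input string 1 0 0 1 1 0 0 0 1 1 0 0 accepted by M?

No

Trace: s2 -1-> s0 -0-> s3 -0-> s2 -1-> s0 -1-> s1 -0-> s2 -0-> s0 -0-> s3 -1-> s1 -1-> s3 -0-> s2 -0-> s0
End state s0 is not accepting.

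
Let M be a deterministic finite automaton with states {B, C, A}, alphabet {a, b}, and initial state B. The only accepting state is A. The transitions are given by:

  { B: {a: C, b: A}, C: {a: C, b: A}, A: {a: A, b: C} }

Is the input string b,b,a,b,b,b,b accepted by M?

No

Trace: B -b-> A -b-> C -a-> C -b-> A -b-> C -b-> A -b-> C
End state C is not accepting.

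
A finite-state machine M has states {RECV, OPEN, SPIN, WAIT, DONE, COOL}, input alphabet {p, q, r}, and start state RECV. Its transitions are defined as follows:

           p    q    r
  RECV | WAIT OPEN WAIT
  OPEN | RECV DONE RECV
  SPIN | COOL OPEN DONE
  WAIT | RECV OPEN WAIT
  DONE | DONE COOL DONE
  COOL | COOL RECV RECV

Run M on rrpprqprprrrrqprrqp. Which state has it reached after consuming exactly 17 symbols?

start at RECV
read 'r': RECV → WAIT
read 'r': WAIT → WAIT
read 'p': WAIT → RECV
read 'p': RECV → WAIT
read 'r': WAIT → WAIT
read 'q': WAIT → OPEN
read 'p': OPEN → RECV
read 'r': RECV → WAIT
read 'p': WAIT → RECV
read 'r': RECV → WAIT
read 'r': WAIT → WAIT
read 'r': WAIT → WAIT
read 'r': WAIT → WAIT
read 'q': WAIT → OPEN
read 'p': OPEN → RECV
read 'r': RECV → WAIT
read 'r': WAIT → WAIT
After 17 symbols: WAIT.

WAIT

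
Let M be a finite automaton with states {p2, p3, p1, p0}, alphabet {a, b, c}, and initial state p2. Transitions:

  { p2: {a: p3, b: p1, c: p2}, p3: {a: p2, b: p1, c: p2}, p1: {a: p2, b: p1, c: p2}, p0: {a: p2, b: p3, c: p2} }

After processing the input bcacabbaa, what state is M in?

p3

Trace: p2 -b-> p1 -c-> p2 -a-> p3 -c-> p2 -a-> p3 -b-> p1 -b-> p1 -a-> p2 -a-> p3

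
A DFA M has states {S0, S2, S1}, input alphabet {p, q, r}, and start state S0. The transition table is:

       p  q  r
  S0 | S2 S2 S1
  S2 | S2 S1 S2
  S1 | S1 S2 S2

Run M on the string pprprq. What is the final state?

S1

start at S0
read 'p': S0 → S2
read 'p': S2 → S2
read 'r': S2 → S2
read 'p': S2 → S2
read 'r': S2 → S2
read 'q': S2 → S1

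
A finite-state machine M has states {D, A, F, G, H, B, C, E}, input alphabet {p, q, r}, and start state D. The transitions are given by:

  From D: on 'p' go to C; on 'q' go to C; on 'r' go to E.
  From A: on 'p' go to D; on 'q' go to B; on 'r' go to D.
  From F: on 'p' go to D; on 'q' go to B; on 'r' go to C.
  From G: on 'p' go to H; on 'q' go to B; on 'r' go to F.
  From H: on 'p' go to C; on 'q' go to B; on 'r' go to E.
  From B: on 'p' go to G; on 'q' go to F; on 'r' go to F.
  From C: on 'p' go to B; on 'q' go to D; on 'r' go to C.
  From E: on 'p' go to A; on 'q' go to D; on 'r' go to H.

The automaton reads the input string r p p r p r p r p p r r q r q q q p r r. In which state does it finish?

C

Trace: D -r-> E -p-> A -p-> D -r-> E -p-> A -r-> D -p-> C -r-> C -p-> B -p-> G -r-> F -r-> C -q-> D -r-> E -q-> D -q-> C -q-> D -p-> C -r-> C -r-> C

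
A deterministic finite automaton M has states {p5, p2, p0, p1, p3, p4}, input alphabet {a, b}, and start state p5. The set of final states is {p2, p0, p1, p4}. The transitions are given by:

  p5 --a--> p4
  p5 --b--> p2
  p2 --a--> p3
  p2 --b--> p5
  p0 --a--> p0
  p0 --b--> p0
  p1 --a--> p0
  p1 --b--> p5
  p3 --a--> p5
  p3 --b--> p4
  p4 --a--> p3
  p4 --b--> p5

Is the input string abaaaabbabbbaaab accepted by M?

Trace: p5 -a-> p4 -b-> p5 -a-> p4 -a-> p3 -a-> p5 -a-> p4 -b-> p5 -b-> p2 -a-> p3 -b-> p4 -b-> p5 -b-> p2 -a-> p3 -a-> p5 -a-> p4 -b-> p5
End state p5 is not accepting.

No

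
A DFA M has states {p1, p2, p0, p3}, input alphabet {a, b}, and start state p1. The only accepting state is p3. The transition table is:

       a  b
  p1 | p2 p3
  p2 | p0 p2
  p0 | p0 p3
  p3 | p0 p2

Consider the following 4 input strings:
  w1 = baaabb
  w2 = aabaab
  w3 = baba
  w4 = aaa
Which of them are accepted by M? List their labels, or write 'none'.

w1: p1 → p3 → p0 → p0 → p0 → p3 → p2  → end p2, rejected
w2: p1 → p2 → p0 → p3 → p0 → p0 → p3  → end p3, accepted
w3: p1 → p3 → p0 → p3 → p0  → end p0, rejected
w4: p1 → p2 → p0 → p0  → end p0, rejected

w2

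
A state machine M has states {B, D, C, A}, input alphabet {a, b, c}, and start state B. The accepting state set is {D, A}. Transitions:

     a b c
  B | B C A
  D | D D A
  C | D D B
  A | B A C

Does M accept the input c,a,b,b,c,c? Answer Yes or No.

B → A → B → C → D → A → C
End state C is not accepting.

No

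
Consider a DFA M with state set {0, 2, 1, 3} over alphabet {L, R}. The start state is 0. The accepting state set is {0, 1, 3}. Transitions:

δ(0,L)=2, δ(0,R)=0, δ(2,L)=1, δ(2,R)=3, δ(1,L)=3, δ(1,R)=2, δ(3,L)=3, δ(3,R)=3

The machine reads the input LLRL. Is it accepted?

start at 0
read 'L': 0 → 2
read 'L': 2 → 1
read 'R': 1 → 2
read 'L': 2 → 1
End state 1 is accepting.

Yes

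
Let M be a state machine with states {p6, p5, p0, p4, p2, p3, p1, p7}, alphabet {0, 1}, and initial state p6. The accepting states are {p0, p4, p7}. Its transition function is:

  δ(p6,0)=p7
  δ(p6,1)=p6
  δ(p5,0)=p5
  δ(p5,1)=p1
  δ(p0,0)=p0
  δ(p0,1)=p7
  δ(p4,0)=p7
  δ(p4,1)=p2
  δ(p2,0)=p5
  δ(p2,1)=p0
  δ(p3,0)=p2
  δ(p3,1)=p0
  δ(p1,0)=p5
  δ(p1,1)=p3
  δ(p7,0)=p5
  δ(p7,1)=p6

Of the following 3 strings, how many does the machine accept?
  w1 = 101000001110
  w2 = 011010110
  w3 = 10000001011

w1: p6 → p6 → p7 → p6 → p7 → p5 → p5 → p5 → p5 → p1 → p3 → p0 → p0  → end p0, accepted
w2: p6 → p7 → p6 → p6 → p7 → p6 → p7 → p6 → p6 → p7  → end p7, accepted
w3: p6 → p6 → p7 → p5 → p5 → p5 → p5 → p5 → p1 → p5 → p1 → p3  → end p3, rejected

2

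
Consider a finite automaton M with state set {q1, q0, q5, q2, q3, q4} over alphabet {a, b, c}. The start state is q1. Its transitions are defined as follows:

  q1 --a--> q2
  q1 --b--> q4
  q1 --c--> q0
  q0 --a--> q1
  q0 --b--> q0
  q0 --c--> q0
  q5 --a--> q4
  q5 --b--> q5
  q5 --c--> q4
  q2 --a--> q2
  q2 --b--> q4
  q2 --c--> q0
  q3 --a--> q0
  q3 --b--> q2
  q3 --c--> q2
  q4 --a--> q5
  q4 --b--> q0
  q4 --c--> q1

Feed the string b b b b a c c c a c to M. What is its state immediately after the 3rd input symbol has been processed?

Trace: q1 -b-> q4 -b-> q0 -b-> q0
After 3 symbols: q0.

q0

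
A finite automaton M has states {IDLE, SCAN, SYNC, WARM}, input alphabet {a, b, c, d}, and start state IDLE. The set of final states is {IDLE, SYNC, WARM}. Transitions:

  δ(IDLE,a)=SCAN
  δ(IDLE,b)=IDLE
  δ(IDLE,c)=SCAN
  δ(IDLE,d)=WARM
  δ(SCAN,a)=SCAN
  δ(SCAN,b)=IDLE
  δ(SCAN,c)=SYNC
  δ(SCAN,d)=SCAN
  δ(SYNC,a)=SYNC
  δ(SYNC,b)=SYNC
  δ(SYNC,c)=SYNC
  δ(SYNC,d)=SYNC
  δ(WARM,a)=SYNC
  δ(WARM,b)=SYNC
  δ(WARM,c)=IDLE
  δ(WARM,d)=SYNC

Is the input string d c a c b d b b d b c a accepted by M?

Yes

Trace: IDLE -d-> WARM -c-> IDLE -a-> SCAN -c-> SYNC -b-> SYNC -d-> SYNC -b-> SYNC -b-> SYNC -d-> SYNC -b-> SYNC -c-> SYNC -a-> SYNC
End state SYNC is accepting.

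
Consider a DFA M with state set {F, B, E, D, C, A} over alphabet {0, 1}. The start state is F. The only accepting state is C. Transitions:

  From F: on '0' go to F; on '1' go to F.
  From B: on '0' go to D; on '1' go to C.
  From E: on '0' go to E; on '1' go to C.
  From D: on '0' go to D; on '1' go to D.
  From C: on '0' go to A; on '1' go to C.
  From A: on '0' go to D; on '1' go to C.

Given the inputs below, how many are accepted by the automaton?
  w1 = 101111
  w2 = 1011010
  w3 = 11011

0

w1: Trace: F -1-> F -0-> F -1-> F -1-> F -1-> F -1-> F  → end F, rejected
w2: Trace: F -1-> F -0-> F -1-> F -1-> F -0-> F -1-> F -0-> F  → end F, rejected
w3: Trace: F -1-> F -1-> F -0-> F -1-> F -1-> F  → end F, rejected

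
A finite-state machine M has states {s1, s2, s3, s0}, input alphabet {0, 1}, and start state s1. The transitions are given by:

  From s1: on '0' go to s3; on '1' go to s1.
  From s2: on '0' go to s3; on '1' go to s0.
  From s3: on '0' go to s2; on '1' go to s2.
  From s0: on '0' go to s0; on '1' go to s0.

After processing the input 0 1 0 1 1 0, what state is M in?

s1 → s3 → s2 → s3 → s2 → s0 → s0

s0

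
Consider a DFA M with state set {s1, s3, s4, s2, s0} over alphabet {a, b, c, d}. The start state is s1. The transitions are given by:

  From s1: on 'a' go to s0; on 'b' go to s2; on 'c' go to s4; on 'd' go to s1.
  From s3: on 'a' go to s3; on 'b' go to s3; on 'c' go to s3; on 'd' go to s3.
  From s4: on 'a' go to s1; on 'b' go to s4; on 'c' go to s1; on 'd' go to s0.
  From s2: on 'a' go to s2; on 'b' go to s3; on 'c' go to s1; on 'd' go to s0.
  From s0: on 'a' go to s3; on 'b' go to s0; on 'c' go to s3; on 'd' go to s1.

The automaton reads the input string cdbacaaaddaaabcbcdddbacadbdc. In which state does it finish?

start at s1
read 'c': s1 → s4
read 'd': s4 → s0
read 'b': s0 → s0
read 'a': s0 → s3
read 'c': s3 → s3
read 'a': s3 → s3
read 'a': s3 → s3
read 'a': s3 → s3
read 'd': s3 → s3
read 'd': s3 → s3
read 'a': s3 → s3
read 'a': s3 → s3
read 'a': s3 → s3
read 'b': s3 → s3
read 'c': s3 → s3
read 'b': s3 → s3
read 'c': s3 → s3
read 'd': s3 → s3
read 'd': s3 → s3
read 'd': s3 → s3
read 'b': s3 → s3
read 'a': s3 → s3
read 'c': s3 → s3
read 'a': s3 → s3
read 'd': s3 → s3
read 'b': s3 → s3
read 'd': s3 → s3
read 'c': s3 → s3

s3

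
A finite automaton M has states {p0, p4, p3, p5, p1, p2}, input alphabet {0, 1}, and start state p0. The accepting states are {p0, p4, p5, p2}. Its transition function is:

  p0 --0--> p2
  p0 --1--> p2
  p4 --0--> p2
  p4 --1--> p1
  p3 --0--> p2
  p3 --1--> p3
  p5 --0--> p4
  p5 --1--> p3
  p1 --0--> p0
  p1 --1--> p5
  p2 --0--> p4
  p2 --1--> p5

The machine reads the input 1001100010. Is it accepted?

Trace: p0 -1-> p2 -0-> p4 -0-> p2 -1-> p5 -1-> p3 -0-> p2 -0-> p4 -0-> p2 -1-> p5 -0-> p4
End state p4 is accepting.

Yes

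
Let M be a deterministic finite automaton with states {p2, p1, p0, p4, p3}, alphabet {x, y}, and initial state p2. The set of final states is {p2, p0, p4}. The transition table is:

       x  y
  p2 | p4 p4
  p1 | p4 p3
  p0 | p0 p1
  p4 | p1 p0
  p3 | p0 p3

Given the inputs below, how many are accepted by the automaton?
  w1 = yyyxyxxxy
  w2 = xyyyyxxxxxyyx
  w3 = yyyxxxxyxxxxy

1

w1: p2 → p4 → p0 → p1 → p4 → p0 → p0 → p0 → p0 → p1  → end p1, rejected
w2: p2 → p4 → p0 → p1 → p3 → p3 → p0 → p0 → p0 → p0 → p0 → p1 → p3 → p0  → end p0, accepted
w3: p2 → p4 → p0 → p1 → p4 → p1 → p4 → p1 → p3 → p0 → p0 → p0 → p0 → p1  → end p1, rejected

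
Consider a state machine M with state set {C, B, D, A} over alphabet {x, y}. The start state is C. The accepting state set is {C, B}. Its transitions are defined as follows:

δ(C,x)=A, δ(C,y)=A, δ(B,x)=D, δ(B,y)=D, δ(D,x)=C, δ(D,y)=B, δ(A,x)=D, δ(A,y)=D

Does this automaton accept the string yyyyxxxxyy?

C → A → D → B → D → C → A → D → C → A → D
End state D is not accepting.

No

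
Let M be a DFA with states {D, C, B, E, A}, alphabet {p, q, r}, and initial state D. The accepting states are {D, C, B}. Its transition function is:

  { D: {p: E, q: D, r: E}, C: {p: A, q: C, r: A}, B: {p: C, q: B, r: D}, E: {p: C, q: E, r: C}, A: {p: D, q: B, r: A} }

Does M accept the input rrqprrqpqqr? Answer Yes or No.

Trace: D -r-> E -r-> C -q-> C -p-> A -r-> A -r-> A -q-> B -p-> C -q-> C -q-> C -r-> A
End state A is not accepting.

No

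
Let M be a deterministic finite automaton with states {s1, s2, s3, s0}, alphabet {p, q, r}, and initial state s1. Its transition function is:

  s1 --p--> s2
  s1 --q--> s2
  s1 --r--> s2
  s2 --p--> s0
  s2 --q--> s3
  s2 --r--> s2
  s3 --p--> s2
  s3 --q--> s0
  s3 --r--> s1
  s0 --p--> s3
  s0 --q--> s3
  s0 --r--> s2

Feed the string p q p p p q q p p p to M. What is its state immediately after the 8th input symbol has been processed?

s2

Trace: s1 -p-> s2 -q-> s3 -p-> s2 -p-> s0 -p-> s3 -q-> s0 -q-> s3 -p-> s2
After 8 symbols: s2.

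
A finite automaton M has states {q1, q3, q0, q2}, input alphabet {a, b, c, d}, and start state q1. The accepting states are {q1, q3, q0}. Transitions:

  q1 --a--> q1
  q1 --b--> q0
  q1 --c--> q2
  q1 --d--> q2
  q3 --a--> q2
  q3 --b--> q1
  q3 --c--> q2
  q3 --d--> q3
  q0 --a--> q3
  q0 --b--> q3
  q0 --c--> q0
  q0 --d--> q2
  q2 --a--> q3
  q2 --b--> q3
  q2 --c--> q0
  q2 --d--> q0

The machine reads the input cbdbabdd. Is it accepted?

Yes

start at q1
read 'c': q1 → q2
read 'b': q2 → q3
read 'd': q3 → q3
read 'b': q3 → q1
read 'a': q1 → q1
read 'b': q1 → q0
read 'd': q0 → q2
read 'd': q2 → q0
End state q0 is accepting.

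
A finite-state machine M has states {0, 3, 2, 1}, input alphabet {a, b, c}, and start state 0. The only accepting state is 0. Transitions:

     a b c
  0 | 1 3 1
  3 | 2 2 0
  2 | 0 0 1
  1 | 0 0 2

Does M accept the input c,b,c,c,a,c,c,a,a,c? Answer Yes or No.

Trace: 0 -c-> 1 -b-> 0 -c-> 1 -c-> 2 -a-> 0 -c-> 1 -c-> 2 -a-> 0 -a-> 1 -c-> 2
End state 2 is not accepting.

No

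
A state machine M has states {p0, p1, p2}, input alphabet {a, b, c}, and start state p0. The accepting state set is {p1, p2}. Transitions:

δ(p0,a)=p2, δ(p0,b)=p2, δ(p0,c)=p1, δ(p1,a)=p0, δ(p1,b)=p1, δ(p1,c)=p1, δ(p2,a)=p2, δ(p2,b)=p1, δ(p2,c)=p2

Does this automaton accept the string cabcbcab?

p0 → p1 → p0 → p2 → p2 → p1 → p1 → p0 → p2
End state p2 is accepting.

Yes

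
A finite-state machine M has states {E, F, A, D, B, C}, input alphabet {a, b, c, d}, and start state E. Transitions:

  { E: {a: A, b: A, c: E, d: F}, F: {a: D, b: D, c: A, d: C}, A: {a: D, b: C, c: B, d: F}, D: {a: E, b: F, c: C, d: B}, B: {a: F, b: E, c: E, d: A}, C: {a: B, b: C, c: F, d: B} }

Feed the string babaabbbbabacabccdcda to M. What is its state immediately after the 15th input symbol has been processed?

D

start at E
read 'b': E → A
read 'a': A → D
read 'b': D → F
read 'a': F → D
read 'a': D → E
read 'b': E → A
read 'b': A → C
read 'b': C → C
read 'b': C → C
read 'a': C → B
read 'b': B → E
read 'a': E → A
read 'c': A → B
read 'a': B → F
read 'b': F → D
After 15 symbols: D.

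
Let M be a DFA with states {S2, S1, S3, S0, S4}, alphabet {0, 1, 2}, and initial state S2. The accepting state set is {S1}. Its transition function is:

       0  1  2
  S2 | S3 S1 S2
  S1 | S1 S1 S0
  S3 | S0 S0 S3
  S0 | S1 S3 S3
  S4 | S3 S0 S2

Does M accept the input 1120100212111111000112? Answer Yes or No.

S2 → S1 → S1 → S0 → S1 → S1 → S1 → S1 → S0 → S3 → S3 → S0 → S3 → S0 → S3 → S0 → S3 → S0 → S1 → S1 → S1 → S1 → S0
End state S0 is not accepting.

No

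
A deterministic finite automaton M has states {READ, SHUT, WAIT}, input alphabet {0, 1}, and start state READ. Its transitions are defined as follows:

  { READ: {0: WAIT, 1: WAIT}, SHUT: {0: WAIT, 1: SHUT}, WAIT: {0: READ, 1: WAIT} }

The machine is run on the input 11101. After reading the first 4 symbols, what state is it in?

READ

start at READ
read '1': READ → WAIT
read '1': WAIT → WAIT
read '1': WAIT → WAIT
read '0': WAIT → READ
After 4 symbols: READ.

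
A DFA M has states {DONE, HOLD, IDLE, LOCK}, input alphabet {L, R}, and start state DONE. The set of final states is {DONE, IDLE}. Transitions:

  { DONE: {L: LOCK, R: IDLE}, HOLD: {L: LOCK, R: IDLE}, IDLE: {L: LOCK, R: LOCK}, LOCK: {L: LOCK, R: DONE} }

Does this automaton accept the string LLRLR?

DONE → LOCK → LOCK → DONE → LOCK → DONE
End state DONE is accepting.

Yes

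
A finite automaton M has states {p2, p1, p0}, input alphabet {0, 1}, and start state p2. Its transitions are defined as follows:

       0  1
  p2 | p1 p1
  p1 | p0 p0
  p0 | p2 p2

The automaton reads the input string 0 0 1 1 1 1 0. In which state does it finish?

p2 → p1 → p0 → p2 → p1 → p0 → p2 → p1

p1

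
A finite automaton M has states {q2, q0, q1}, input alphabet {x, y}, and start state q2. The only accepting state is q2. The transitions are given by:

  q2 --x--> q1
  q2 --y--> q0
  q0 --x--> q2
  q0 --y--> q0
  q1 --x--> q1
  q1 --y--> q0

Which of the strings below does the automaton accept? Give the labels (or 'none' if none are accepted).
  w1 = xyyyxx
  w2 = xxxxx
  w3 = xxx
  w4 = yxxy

none

w1:
  start at q2
  read 'x': q2 → q1
  read 'y': q1 → q0
  read 'y': q0 → q0
  read 'y': q0 → q0
  read 'x': q0 → q2
  read 'x': q2 → q1
  end q1, rejected
w2:
  start at q2
  read 'x': q2 → q1
  read 'x': q1 → q1
  read 'x': q1 → q1
  read 'x': q1 → q1
  read 'x': q1 → q1
  end q1, rejected
w3:
  start at q2
  read 'x': q2 → q1
  read 'x': q1 → q1
  read 'x': q1 → q1
  end q1, rejected
w4:
  start at q2
  read 'y': q2 → q0
  read 'x': q0 → q2
  read 'x': q2 → q1
  read 'y': q1 → q0
  end q0, rejected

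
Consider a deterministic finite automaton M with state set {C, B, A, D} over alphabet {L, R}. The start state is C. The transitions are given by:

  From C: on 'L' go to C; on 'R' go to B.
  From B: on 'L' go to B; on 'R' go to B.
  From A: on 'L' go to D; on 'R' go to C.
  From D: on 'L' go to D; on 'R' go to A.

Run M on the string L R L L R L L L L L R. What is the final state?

B

start at C
read 'L': C → C
read 'R': C → B
read 'L': B → B
read 'L': B → B
read 'R': B → B
read 'L': B → B
read 'L': B → B
read 'L': B → B
read 'L': B → B
read 'L': B → B
read 'R': B → B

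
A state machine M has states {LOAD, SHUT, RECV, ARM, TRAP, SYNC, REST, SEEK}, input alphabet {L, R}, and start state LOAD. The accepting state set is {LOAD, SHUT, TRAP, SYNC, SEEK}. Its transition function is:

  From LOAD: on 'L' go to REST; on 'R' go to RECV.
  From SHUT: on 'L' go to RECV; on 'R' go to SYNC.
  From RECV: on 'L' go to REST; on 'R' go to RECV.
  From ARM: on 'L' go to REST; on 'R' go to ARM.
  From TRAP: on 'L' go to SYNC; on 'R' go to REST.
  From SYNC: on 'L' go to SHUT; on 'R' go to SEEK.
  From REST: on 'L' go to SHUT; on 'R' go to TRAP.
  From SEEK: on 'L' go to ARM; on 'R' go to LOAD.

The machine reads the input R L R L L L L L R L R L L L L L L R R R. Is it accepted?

Yes

Trace: LOAD -R-> RECV -L-> REST -R-> TRAP -L-> SYNC -L-> SHUT -L-> RECV -L-> REST -L-> SHUT -R-> SYNC -L-> SHUT -R-> SYNC -L-> SHUT -L-> RECV -L-> REST -L-> SHUT -L-> RECV -L-> REST -R-> TRAP -R-> REST -R-> TRAP
End state TRAP is accepting.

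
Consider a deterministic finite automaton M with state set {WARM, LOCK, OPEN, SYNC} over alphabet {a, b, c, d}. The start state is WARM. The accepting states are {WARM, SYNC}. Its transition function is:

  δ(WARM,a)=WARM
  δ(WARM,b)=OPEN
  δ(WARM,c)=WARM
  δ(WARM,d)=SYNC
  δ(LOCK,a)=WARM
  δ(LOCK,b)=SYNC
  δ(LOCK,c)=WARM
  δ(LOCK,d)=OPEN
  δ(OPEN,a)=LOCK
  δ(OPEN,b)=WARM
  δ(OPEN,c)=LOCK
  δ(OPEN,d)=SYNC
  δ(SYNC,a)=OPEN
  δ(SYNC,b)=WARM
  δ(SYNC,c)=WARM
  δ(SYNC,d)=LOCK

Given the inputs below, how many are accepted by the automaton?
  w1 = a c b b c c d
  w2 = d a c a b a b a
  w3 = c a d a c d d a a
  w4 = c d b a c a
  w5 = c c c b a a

w1:
  start at WARM
  read 'a': WARM → WARM
  read 'c': WARM → WARM
  read 'b': WARM → OPEN
  read 'b': OPEN → WARM
  read 'c': WARM → WARM
  read 'c': WARM → WARM
  read 'd': WARM → SYNC
  end SYNC, accepted
w2:
  start at WARM
  read 'd': WARM → SYNC
  read 'a': SYNC → OPEN
  read 'c': OPEN → LOCK
  read 'a': LOCK → WARM
  read 'b': WARM → OPEN
  read 'a': OPEN → LOCK
  read 'b': LOCK → SYNC
  read 'a': SYNC → OPEN
  end OPEN, rejected
w3:
  start at WARM
  read 'c': WARM → WARM
  read 'a': WARM → WARM
  read 'd': WARM → SYNC
  read 'a': SYNC → OPEN
  read 'c': OPEN → LOCK
  read 'd': LOCK → OPEN
  read 'd': OPEN → SYNC
  read 'a': SYNC → OPEN
  read 'a': OPEN → LOCK
  end LOCK, rejected
w4:
  start at WARM
  read 'c': WARM → WARM
  read 'd': WARM → SYNC
  read 'b': SYNC → WARM
  read 'a': WARM → WARM
  read 'c': WARM → WARM
  read 'a': WARM → WARM
  end WARM, accepted
w5:
  start at WARM
  read 'c': WARM → WARM
  read 'c': WARM → WARM
  read 'c': WARM → WARM
  read 'b': WARM → OPEN
  read 'a': OPEN → LOCK
  read 'a': LOCK → WARM
  end WARM, accepted

3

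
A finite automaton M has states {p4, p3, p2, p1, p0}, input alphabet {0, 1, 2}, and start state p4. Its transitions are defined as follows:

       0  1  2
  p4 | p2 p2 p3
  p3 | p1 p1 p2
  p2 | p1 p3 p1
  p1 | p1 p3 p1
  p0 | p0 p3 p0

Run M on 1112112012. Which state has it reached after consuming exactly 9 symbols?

start at p4
read '1': p4 → p2
read '1': p2 → p3
read '1': p3 → p1
read '2': p1 → p1
read '1': p1 → p3
read '1': p3 → p1
read '2': p1 → p1
read '0': p1 → p1
read '1': p1 → p3
After 9 symbols: p3.

p3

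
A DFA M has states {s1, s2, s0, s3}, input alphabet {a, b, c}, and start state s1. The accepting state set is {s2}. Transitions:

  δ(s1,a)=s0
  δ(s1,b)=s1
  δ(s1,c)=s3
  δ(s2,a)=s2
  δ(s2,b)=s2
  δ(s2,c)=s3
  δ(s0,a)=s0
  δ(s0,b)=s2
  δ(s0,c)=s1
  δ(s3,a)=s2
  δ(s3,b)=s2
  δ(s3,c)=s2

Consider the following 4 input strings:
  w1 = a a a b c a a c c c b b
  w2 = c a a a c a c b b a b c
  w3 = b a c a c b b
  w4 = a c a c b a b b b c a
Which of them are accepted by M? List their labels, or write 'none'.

w1:
  start at s1
  read 'a': s1 → s0
  read 'a': s0 → s0
  read 'a': s0 → s0
  read 'b': s0 → s2
  read 'c': s2 → s3
  read 'a': s3 → s2
  read 'a': s2 → s2
  read 'c': s2 → s3
  read 'c': s3 → s2
  read 'c': s2 → s3
  read 'b': s3 → s2
  read 'b': s2 → s2
  end s2, accepted
w2:
  start at s1
  read 'c': s1 → s3
  read 'a': s3 → s2
  read 'a': s2 → s2
  read 'a': s2 → s2
  read 'c': s2 → s3
  read 'a': s3 → s2
  read 'c': s2 → s3
  read 'b': s3 → s2
  read 'b': s2 → s2
  read 'a': s2 → s2
  read 'b': s2 → s2
  read 'c': s2 → s3
  end s3, rejected
w3:
  start at s1
  read 'b': s1 → s1
  read 'a': s1 → s0
  read 'c': s0 → s1
  read 'a': s1 → s0
  read 'c': s0 → s1
  read 'b': s1 → s1
  read 'b': s1 → s1
  end s1, rejected
w4:
  start at s1
  read 'a': s1 → s0
  read 'c': s0 → s1
  read 'a': s1 → s0
  read 'c': s0 → s1
  read 'b': s1 → s1
  read 'a': s1 → s0
  read 'b': s0 → s2
  read 'b': s2 → s2
  read 'b': s2 → s2
  read 'c': s2 → s3
  read 'a': s3 → s2
  end s2, accepted

w1, w4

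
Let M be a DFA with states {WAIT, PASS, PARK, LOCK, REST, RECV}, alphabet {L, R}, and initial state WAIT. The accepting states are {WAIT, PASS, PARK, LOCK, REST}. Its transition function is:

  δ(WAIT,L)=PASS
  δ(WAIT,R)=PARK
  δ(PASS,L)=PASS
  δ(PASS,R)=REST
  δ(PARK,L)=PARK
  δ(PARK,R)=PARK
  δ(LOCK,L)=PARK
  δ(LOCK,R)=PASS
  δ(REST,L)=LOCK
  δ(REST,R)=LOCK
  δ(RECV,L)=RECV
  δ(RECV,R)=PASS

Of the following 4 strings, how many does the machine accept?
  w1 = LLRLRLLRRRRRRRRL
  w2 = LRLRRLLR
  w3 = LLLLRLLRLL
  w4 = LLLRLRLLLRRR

4

w1:
  start at WAIT
  read 'L': WAIT → PASS
  read 'L': PASS → PASS
  read 'R': PASS → REST
  read 'L': REST → LOCK
  read 'R': LOCK → PASS
  read 'L': PASS → PASS
  read 'L': PASS → PASS
  read 'R': PASS → REST
  read 'R': REST → LOCK
  read 'R': LOCK → PASS
  read 'R': PASS → REST
  read 'R': REST → LOCK
  read 'R': LOCK → PASS
  read 'R': PASS → REST
  read 'R': REST → LOCK
  read 'L': LOCK → PARK
  end PARK, accepted
w2:
  start at WAIT
  read 'L': WAIT → PASS
  read 'R': PASS → REST
  read 'L': REST → LOCK
  read 'R': LOCK → PASS
  read 'R': PASS → REST
  read 'L': REST → LOCK
  read 'L': LOCK → PARK
  read 'R': PARK → PARK
  end PARK, accepted
w3:
  start at WAIT
  read 'L': WAIT → PASS
  read 'L': PASS → PASS
  read 'L': PASS → PASS
  read 'L': PASS → PASS
  read 'R': PASS → REST
  read 'L': REST → LOCK
  read 'L': LOCK → PARK
  read 'R': PARK → PARK
  read 'L': PARK → PARK
  read 'L': PARK → PARK
  end PARK, accepted
w4:
  start at WAIT
  read 'L': WAIT → PASS
  read 'L': PASS → PASS
  read 'L': PASS → PASS
  read 'R': PASS → REST
  read 'L': REST → LOCK
  read 'R': LOCK → PASS
  read 'L': PASS → PASS
  read 'L': PASS → PASS
  read 'L': PASS → PASS
  read 'R': PASS → REST
  read 'R': REST → LOCK
  read 'R': LOCK → PASS
  end PASS, accepted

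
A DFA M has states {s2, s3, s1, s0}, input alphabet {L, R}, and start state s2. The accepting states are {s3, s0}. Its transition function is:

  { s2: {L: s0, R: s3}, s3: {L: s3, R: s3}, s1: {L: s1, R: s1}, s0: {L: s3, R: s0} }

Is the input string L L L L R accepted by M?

Yes

s2 → s0 → s3 → s3 → s3 → s3
End state s3 is accepting.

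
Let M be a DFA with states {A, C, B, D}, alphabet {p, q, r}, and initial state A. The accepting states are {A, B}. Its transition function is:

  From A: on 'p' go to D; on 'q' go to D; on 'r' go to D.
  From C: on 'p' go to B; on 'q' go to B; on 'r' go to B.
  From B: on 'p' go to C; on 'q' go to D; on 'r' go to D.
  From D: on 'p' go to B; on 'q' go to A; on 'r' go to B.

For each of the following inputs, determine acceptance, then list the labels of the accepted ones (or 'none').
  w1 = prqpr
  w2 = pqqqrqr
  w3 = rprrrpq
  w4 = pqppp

none

w1:
  start at A
  read 'p': A → D
  read 'r': D → B
  read 'q': B → D
  read 'p': D → B
  read 'r': B → D
  end D, rejected
w2:
  start at A
  read 'p': A → D
  read 'q': D → A
  read 'q': A → D
  read 'q': D → A
  read 'r': A → D
  read 'q': D → A
  read 'r': A → D
  end D, rejected
w3:
  start at A
  read 'r': A → D
  read 'p': D → B
  read 'r': B → D
  read 'r': D → B
  read 'r': B → D
  read 'p': D → B
  read 'q': B → D
  end D, rejected
w4:
  start at A
  read 'p': A → D
  read 'q': D → A
  read 'p': A → D
  read 'p': D → B
  read 'p': B → C
  end C, rejected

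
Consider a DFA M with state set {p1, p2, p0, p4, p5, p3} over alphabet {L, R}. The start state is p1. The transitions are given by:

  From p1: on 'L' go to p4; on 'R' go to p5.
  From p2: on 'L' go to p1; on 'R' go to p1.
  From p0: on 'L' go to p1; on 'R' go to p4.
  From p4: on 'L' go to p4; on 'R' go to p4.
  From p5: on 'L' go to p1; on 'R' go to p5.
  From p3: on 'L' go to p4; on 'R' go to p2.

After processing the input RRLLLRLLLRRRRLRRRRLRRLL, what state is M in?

p4

p1 → p5 → p5 → p1 → p4 → p4 → p4 → p4 → p4 → p4 → p4 → p4 → p4 → p4 → p4 → p4 → p4 → p4 → p4 → p4 → p4 → p4 → p4 → p4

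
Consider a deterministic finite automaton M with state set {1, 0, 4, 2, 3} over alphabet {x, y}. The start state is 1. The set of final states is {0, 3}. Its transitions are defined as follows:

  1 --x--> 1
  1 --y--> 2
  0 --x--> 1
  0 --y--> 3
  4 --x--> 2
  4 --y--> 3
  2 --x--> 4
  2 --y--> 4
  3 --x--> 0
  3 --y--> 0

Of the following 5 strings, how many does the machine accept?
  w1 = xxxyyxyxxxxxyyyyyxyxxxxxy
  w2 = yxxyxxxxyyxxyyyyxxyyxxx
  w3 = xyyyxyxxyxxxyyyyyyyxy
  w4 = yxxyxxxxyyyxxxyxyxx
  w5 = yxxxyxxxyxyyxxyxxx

w1: 1 → 1 → 1 → 1 → 2 → 4 → 2 → 4 → 2 → 4 → 2 → 4 → 2 → 4 → 3 → 0 → 3 → 0 → 1 → 2 → 4 → 2 → 4 → 2 → 4 → 3  → end 3, accepted
w2: 1 → 2 → 4 → 2 → 4 → 2 → 4 → 2 → 4 → 3 → 0 → 1 → 1 → 2 → 4 → 3 → 0 → 1 → 1 → 2 → 4 → 2 → 4 → 2  → end 2, rejected
w3: 1 → 1 → 2 → 4 → 3 → 0 → 3 → 0 → 1 → 2 → 4 → 2 → 4 → 3 → 0 → 3 → 0 → 3 → 0 → 3 → 0 → 3  → end 3, accepted
w4: 1 → 2 → 4 → 2 → 4 → 2 → 4 → 2 → 4 → 3 → 0 → 3 → 0 → 1 → 1 → 2 → 4 → 3 → 0 → 1  → end 1, rejected
w5: 1 → 2 → 4 → 2 → 4 → 3 → 0 → 1 → 1 → 2 → 4 → 3 → 0 → 1 → 1 → 2 → 4 → 2 → 4  → end 4, rejected

2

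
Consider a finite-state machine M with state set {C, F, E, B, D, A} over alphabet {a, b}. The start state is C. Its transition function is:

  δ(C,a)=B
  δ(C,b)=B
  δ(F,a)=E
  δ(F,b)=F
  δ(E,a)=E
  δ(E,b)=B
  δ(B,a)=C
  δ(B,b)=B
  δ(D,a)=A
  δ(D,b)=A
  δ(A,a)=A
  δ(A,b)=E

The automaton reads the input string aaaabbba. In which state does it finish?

start at C
read 'a': C → B
read 'a': B → C
read 'a': C → B
read 'a': B → C
read 'b': C → B
read 'b': B → B
read 'b': B → B
read 'a': B → C

C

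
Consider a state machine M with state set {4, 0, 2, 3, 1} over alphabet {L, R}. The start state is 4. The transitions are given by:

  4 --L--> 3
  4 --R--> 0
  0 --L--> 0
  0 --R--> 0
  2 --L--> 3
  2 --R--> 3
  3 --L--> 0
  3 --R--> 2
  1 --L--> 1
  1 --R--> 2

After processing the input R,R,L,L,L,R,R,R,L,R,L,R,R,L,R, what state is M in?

start at 4
read 'R': 4 → 0
read 'R': 0 → 0
read 'L': 0 → 0
read 'L': 0 → 0
read 'L': 0 → 0
read 'R': 0 → 0
read 'R': 0 → 0
read 'R': 0 → 0
read 'L': 0 → 0
read 'R': 0 → 0
read 'L': 0 → 0
read 'R': 0 → 0
read 'R': 0 → 0
read 'L': 0 → 0
read 'R': 0 → 0

0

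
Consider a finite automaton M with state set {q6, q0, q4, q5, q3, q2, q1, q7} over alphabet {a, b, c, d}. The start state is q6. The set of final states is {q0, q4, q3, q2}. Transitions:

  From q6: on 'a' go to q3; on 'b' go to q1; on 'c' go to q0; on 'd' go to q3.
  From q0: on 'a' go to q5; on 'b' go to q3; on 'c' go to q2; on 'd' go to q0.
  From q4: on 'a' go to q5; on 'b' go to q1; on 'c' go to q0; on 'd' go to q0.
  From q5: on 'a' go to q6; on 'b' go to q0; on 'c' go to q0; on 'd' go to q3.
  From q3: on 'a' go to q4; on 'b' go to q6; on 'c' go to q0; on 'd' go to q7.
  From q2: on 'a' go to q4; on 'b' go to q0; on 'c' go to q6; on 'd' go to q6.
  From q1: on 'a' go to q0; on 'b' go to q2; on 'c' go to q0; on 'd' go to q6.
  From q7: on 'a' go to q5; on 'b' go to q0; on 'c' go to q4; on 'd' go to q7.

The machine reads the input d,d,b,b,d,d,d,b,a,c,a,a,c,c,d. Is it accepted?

No

Trace: q6 -d-> q3 -d-> q7 -b-> q0 -b-> q3 -d-> q7 -d-> q7 -d-> q7 -b-> q0 -a-> q5 -c-> q0 -a-> q5 -a-> q6 -c-> q0 -c-> q2 -d-> q6
End state q6 is not accepting.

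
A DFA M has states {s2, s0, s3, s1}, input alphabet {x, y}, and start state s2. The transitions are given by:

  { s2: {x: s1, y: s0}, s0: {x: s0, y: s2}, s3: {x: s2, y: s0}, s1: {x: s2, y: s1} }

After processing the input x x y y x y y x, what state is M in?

start at s2
read 'x': s2 → s1
read 'x': s1 → s2
read 'y': s2 → s0
read 'y': s0 → s2
read 'x': s2 → s1
read 'y': s1 → s1
read 'y': s1 → s1
read 'x': s1 → s2

s2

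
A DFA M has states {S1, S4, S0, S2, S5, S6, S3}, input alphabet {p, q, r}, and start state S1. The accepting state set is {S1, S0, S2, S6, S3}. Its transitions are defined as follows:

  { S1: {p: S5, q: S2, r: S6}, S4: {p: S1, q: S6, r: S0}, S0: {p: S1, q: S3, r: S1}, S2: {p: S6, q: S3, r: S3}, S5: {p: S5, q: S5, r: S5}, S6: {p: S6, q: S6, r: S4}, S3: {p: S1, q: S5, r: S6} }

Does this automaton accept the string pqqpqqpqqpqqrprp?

No

start at S1
read 'p': S1 → S5
read 'q': S5 → S5
read 'q': S5 → S5
read 'p': S5 → S5
read 'q': S5 → S5
read 'q': S5 → S5
read 'p': S5 → S5
read 'q': S5 → S5
read 'q': S5 → S5
read 'p': S5 → S5
read 'q': S5 → S5
read 'q': S5 → S5
read 'r': S5 → S5
read 'p': S5 → S5
read 'r': S5 → S5
read 'p': S5 → S5
End state S5 is not accepting.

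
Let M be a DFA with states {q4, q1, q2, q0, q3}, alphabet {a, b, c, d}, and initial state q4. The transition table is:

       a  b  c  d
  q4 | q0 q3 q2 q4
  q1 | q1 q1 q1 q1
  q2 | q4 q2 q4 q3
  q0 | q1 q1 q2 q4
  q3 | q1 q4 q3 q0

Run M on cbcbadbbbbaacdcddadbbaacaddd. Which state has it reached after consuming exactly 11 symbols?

q1

Trace: q4 -c-> q2 -b-> q2 -c-> q4 -b-> q3 -a-> q1 -d-> q1 -b-> q1 -b-> q1 -b-> q1 -b-> q1 -a-> q1
After 11 symbols: q1.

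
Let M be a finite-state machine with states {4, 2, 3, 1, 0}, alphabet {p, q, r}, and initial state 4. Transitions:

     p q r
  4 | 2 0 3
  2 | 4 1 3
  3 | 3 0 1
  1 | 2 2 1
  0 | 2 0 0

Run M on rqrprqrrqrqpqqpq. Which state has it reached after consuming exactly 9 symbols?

0

Trace: 4 -r-> 3 -q-> 0 -r-> 0 -p-> 2 -r-> 3 -q-> 0 -r-> 0 -r-> 0 -q-> 0
After 9 symbols: 0.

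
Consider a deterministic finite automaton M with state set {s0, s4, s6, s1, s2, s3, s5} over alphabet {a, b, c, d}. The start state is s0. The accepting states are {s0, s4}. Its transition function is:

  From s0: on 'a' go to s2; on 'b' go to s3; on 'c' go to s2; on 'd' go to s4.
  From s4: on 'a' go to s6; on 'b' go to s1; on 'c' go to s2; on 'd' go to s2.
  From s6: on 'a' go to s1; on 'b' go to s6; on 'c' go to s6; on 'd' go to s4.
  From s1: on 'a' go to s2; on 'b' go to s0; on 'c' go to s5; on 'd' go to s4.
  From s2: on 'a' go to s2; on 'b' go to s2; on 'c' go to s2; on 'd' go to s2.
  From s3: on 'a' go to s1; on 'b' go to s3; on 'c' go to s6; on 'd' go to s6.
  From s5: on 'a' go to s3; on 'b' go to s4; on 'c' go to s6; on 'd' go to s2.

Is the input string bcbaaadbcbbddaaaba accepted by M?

No

start at s0
read 'b': s0 → s3
read 'c': s3 → s6
read 'b': s6 → s6
read 'a': s6 → s1
read 'a': s1 → s2
read 'a': s2 → s2
read 'd': s2 → s2
read 'b': s2 → s2
read 'c': s2 → s2
read 'b': s2 → s2
read 'b': s2 → s2
read 'd': s2 → s2
read 'd': s2 → s2
read 'a': s2 → s2
read 'a': s2 → s2
read 'a': s2 → s2
read 'b': s2 → s2
read 'a': s2 → s2
End state s2 is not accepting.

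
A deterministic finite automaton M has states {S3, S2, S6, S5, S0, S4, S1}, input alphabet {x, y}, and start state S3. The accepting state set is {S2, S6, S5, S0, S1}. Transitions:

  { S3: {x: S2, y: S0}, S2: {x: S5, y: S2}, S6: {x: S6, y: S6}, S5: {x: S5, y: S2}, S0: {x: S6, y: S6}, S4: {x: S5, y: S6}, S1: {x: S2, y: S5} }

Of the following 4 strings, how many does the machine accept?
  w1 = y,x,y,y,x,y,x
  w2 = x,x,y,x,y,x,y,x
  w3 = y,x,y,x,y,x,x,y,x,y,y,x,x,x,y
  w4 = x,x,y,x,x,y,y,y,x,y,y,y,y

4

w1: S3 → S0 → S6 → S6 → S6 → S6 → S6 → S6  → end S6, accepted
w2: S3 → S2 → S5 → S2 → S5 → S2 → S5 → S2 → S5  → end S5, accepted
w3: S3 → S0 → S6 → S6 → S6 → S6 → S6 → S6 → S6 → S6 → S6 → S6 → S6 → S6 → S6 → S6  → end S6, accepted
w4: S3 → S2 → S5 → S2 → S5 → S5 → S2 → S2 → S2 → S5 → S2 → S2 → S2 → S2  → end S2, accepted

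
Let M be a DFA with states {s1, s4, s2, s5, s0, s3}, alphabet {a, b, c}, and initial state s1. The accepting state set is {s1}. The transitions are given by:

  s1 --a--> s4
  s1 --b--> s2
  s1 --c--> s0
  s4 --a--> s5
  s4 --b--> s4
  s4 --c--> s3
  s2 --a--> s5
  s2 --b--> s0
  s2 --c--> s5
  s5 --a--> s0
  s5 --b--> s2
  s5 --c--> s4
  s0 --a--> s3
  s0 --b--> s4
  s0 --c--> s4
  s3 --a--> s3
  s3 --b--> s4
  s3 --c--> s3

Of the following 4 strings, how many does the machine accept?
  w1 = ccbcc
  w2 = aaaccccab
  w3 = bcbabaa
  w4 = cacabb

w1: s1 → s0 → s4 → s4 → s3 → s3  → end s3, rejected
w2: s1 → s4 → s5 → s0 → s4 → s3 → s3 → s3 → s3 → s4  → end s4, rejected
w3: s1 → s2 → s5 → s2 → s5 → s2 → s5 → s0  → end s0, rejected
w4: s1 → s0 → s3 → s3 → s3 → s4 → s4  → end s4, rejected

0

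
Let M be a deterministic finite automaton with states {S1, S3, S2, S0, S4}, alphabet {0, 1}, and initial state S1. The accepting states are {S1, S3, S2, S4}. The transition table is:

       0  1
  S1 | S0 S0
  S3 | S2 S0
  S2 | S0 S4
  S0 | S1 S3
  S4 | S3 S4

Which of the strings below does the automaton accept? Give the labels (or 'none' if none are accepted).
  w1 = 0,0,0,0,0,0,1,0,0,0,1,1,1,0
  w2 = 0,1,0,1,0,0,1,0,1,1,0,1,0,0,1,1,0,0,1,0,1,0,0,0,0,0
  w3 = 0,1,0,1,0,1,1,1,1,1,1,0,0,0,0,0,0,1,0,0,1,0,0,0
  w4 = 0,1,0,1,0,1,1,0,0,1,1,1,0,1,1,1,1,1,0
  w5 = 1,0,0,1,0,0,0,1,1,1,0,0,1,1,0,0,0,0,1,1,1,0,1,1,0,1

w1:
  start at S1
  read '0': S1 → S0
  read '0': S0 → S1
  read '0': S1 → S0
  read '0': S0 → S1
  read '0': S1 → S0
  read '0': S0 → S1
  read '1': S1 → S0
  read '0': S0 → S1
  read '0': S1 → S0
  read '0': S0 → S1
  read '1': S1 → S0
  read '1': S0 → S3
  read '1': S3 → S0
  read '0': S0 → S1
  end S1, accepted
w2:
  start at S1
  read '0': S1 → S0
  read '1': S0 → S3
  read '0': S3 → S2
  read '1': S2 → S4
  read '0': S4 → S3
  read '0': S3 → S2
  read '1': S2 → S4
  read '0': S4 → S3
  read '1': S3 → S0
  read '1': S0 → S3
  read '0': S3 → S2
  read '1': S2 → S4
  read '0': S4 → S3
  read '0': S3 → S2
  read '1': S2 → S4
  read '1': S4 → S4
  read '0': S4 → S3
  read '0': S3 → S2
  read '1': S2 → S4
  read '0': S4 → S3
  read '1': S3 → S0
  read '0': S0 → S1
  read '0': S1 → S0
  read '0': S0 → S1
  read '0': S1 → S0
  read '0': S0 → S1
  end S1, accepted
w3:
  start at S1
  read '0': S1 → S0
  read '1': S0 → S3
  read '0': S3 → S2
  read '1': S2 → S4
  read '0': S4 → S3
  read '1': S3 → S0
  read '1': S0 → S3
  read '1': S3 → S0
  read '1': S0 → S3
  read '1': S3 → S0
  read '1': S0 → S3
  read '0': S3 → S2
  read '0': S2 → S0
  read '0': S0 → S1
  read '0': S1 → S0
  read '0': S0 → S1
  read '0': S1 → S0
  read '1': S0 → S3
  read '0': S3 → S2
  read '0': S2 → S0
  read '1': S0 → S3
  read '0': S3 → S2
  read '0': S2 → S0
  read '0': S0 → S1
  end S1, accepted
w4:
  start at S1
  read '0': S1 → S0
  read '1': S0 → S3
  read '0': S3 → S2
  read '1': S2 → S4
  read '0': S4 → S3
  read '1': S3 → S0
  read '1': S0 → S3
  read '0': S3 → S2
  read '0': S2 → S0
  read '1': S0 → S3
  read '1': S3 → S0
  read '1': S0 → S3
  read '0': S3 → S2
  read '1': S2 → S4
  read '1': S4 → S4
  read '1': S4 → S4
  read '1': S4 → S4
  read '1': S4 → S4
  read '0': S4 → S3
  end S3, accepted
w5:
  start at S1
  read '1': S1 → S0
  read '0': S0 → S1
  read '0': S1 → S0
  read '1': S0 → S3
  read '0': S3 → S2
  read '0': S2 → S0
  read '0': S0 → S1
  read '1': S1 → S0
  read '1': S0 → S3
  read '1': S3 → S0
  read '0': S0 → S1
  read '0': S1 → S0
  read '1': S0 → S3
  read '1': S3 → S0
  read '0': S0 → S1
  read '0': S1 → S0
  read '0': S0 → S1
  read '0': S1 → S0
  read '1': S0 → S3
  read '1': S3 → S0
  read '1': S0 → S3
  read '0': S3 → S2
  read '1': S2 → S4
  read '1': S4 → S4
  read '0': S4 → S3
  read '1': S3 → S0
  end S0, rejected

w1, w2, w3, w4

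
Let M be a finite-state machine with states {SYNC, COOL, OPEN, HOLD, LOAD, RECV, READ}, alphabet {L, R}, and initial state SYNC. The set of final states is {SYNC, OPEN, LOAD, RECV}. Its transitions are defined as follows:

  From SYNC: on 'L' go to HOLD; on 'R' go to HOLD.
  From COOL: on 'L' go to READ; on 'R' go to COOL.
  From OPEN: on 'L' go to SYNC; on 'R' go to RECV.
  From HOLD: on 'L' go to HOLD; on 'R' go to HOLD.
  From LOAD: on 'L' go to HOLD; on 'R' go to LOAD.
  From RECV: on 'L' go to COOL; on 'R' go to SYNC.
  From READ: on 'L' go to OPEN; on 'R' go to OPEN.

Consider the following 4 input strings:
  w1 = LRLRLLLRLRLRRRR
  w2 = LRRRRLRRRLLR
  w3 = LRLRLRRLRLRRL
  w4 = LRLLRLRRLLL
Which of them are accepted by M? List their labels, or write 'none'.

none

w1:
  start at SYNC
  read 'L': SYNC → HOLD
  read 'R': HOLD → HOLD
  read 'L': HOLD → HOLD
  read 'R': HOLD → HOLD
  read 'L': HOLD → HOLD
  read 'L': HOLD → HOLD
  read 'L': HOLD → HOLD
  read 'R': HOLD → HOLD
  read 'L': HOLD → HOLD
  read 'R': HOLD → HOLD
  read 'L': HOLD → HOLD
  read 'R': HOLD → HOLD
  read 'R': HOLD → HOLD
  read 'R': HOLD → HOLD
  read 'R': HOLD → HOLD
  end HOLD, rejected
w2:
  start at SYNC
  read 'L': SYNC → HOLD
  read 'R': HOLD → HOLD
  read 'R': HOLD → HOLD
  read 'R': HOLD → HOLD
  read 'R': HOLD → HOLD
  read 'L': HOLD → HOLD
  read 'R': HOLD → HOLD
  read 'R': HOLD → HOLD
  read 'R': HOLD → HOLD
  read 'L': HOLD → HOLD
  read 'L': HOLD → HOLD
  read 'R': HOLD → HOLD
  end HOLD, rejected
w3:
  start at SYNC
  read 'L': SYNC → HOLD
  read 'R': HOLD → HOLD
  read 'L': HOLD → HOLD
  read 'R': HOLD → HOLD
  read 'L': HOLD → HOLD
  read 'R': HOLD → HOLD
  read 'R': HOLD → HOLD
  read 'L': HOLD → HOLD
  read 'R': HOLD → HOLD
  read 'L': HOLD → HOLD
  read 'R': HOLD → HOLD
  read 'R': HOLD → HOLD
  read 'L': HOLD → HOLD
  end HOLD, rejected
w4:
  start at SYNC
  read 'L': SYNC → HOLD
  read 'R': HOLD → HOLD
  read 'L': HOLD → HOLD
  read 'L': HOLD → HOLD
  read 'R': HOLD → HOLD
  read 'L': HOLD → HOLD
  read 'R': HOLD → HOLD
  read 'R': HOLD → HOLD
  read 'L': HOLD → HOLD
  read 'L': HOLD → HOLD
  read 'L': HOLD → HOLD
  end HOLD, rejected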